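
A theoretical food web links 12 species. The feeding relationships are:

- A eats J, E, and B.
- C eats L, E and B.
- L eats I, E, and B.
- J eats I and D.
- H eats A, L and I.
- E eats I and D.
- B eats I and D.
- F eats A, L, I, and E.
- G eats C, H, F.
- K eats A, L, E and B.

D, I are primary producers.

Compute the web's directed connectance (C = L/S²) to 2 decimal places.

C = 0.20

The web has S = 12 species and L = 29 feeding links.
C = L / S² = 29 / 144 = 0.2014 ≈ 0.20.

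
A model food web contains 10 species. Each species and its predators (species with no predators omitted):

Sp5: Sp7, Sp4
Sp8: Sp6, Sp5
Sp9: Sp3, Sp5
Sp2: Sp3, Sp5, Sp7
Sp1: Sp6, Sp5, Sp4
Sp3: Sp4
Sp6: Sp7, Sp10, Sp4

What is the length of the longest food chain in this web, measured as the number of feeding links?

One longest chain: Sp8 → Sp6 → Sp7.
It has 3 species and 2 links.

2 links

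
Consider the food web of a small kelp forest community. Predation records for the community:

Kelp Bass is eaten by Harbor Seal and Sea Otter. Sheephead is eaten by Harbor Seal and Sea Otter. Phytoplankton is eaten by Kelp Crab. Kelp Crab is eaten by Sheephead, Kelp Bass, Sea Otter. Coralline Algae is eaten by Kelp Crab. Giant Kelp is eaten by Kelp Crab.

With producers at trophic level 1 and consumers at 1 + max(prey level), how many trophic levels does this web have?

Producers (level 1): Giant Kelp, Phytoplankton, Coralline Algae.
Giant Kelp → Kelp Crab → Sheephead → Harbor Seal gives Harbor Seal level 4.
No species has a prey at level 4, so no species reaches level 5.

4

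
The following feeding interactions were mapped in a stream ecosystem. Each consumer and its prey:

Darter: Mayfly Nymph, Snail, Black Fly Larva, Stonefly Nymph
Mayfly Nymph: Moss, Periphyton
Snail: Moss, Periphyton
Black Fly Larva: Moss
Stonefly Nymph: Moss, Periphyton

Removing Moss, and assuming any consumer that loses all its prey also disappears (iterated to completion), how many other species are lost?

1

Remove Moss.
Round 1: Black Fly Larva (all prey gone) → extinct.
No further losses. Total secondary extinctions: 1.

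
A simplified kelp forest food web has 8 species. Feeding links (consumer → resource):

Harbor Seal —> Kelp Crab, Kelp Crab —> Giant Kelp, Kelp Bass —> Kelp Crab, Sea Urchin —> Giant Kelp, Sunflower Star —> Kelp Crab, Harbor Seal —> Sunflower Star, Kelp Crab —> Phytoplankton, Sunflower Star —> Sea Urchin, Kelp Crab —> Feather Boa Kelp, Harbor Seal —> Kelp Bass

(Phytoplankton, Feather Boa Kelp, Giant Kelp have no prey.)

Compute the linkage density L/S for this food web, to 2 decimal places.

L/S = 1.25

There are L = 10 links among S = 8 species.
L/S = 10/8 = 1.2500 ≈ 1.25.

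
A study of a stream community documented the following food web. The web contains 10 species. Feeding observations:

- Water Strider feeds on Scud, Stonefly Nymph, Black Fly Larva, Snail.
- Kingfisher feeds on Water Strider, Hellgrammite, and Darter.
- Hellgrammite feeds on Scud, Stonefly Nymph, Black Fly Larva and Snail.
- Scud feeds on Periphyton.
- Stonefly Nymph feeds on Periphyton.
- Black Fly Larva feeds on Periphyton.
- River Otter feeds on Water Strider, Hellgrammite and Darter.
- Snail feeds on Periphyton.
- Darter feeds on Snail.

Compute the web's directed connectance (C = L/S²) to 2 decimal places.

C = 0.19

The web has S = 10 species and L = 19 feeding links.
C = L / S² = 19 / 100 = 0.1900 ≈ 0.19.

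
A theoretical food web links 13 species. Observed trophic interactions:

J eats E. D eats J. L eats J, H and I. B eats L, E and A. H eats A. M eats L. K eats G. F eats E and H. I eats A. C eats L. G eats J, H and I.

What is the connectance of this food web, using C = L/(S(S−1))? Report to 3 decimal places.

C = 0.115

The web has S = 13 species and L = 18 feeding links.
C = L / (S(S−1)) = 18 / 156 = 0.1154 ≈ 0.115.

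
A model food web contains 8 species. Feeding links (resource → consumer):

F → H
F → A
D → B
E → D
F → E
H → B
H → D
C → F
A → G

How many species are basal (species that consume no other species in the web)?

Basal species (no prey listed): C.
Count: 1.

1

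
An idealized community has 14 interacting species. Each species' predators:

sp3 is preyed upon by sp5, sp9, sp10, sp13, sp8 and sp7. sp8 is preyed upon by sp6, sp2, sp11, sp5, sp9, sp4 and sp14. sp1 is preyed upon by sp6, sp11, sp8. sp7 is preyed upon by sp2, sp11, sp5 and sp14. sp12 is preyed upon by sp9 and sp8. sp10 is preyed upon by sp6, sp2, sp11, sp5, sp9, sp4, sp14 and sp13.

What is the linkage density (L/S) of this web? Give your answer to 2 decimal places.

L/S = 2.14

There are L = 30 links among S = 14 species.
L/S = 30/14 = 2.1429 ≈ 2.14.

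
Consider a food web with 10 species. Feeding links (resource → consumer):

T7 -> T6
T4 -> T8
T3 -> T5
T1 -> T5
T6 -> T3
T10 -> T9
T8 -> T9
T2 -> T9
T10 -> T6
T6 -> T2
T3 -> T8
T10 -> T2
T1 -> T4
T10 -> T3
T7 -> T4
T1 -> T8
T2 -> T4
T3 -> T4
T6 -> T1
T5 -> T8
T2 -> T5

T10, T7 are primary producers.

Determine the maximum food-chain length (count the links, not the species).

5 links

One longest chain: T10 → T6 → T1 → T5 → T8 → T9.
It has 6 species and 5 links.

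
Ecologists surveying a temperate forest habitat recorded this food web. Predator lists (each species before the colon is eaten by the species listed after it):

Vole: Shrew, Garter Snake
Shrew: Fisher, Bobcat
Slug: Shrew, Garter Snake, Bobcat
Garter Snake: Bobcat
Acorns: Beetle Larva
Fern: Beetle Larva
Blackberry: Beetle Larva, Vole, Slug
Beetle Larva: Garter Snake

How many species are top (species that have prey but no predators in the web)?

Top species (has prey, but nothing eats it): Fisher, Bobcat.
Count: 2.

2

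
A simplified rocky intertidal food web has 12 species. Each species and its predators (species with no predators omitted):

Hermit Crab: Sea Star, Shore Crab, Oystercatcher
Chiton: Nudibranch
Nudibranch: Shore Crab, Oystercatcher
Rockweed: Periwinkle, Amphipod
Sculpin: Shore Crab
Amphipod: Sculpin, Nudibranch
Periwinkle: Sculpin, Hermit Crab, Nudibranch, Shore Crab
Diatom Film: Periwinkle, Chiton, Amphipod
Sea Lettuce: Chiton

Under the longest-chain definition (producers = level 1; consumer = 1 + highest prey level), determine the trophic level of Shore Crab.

Diatom Film is a producer → level 1.
Periwinkle eats Diatom Film (level 1); other prey at levels: Rockweed 1 → level 2.
Nudibranch eats Periwinkle (level 2); other prey at levels: Chiton 2, Amphipod 2 → level 3.
Shore Crab eats Nudibranch (level 3); other prey at levels: Periwinkle 2, Sculpin 3, Hermit Crab 3 → level 4.

Trophic level 4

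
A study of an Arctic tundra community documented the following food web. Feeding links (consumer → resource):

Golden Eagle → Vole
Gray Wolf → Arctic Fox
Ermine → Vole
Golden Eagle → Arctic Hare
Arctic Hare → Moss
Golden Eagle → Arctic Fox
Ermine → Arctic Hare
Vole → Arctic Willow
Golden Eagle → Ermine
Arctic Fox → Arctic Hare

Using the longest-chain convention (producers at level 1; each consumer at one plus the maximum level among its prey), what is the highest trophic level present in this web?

4

Producers (level 1): Moss, Arctic Willow.
Moss → Arctic Hare → Arctic Fox → Golden Eagle gives Golden Eagle level 4.
No species has a prey at level 4, so no species reaches level 5.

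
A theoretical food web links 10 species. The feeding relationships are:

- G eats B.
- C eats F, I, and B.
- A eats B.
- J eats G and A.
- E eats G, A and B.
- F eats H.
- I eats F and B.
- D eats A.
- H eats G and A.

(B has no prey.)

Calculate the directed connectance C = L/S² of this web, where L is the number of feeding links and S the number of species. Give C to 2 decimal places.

The web has S = 10 species and L = 16 feeding links.
C = L / S² = 16 / 100 = 0.1600 ≈ 0.16.

C = 0.16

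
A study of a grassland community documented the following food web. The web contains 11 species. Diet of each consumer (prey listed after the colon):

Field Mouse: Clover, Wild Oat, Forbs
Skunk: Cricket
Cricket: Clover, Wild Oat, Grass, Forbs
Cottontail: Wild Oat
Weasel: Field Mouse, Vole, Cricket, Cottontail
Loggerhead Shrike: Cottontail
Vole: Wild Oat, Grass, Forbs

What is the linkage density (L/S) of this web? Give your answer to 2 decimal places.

L/S = 1.55

There are L = 17 links among S = 11 species.
L/S = 17/11 = 1.5455 ≈ 1.55.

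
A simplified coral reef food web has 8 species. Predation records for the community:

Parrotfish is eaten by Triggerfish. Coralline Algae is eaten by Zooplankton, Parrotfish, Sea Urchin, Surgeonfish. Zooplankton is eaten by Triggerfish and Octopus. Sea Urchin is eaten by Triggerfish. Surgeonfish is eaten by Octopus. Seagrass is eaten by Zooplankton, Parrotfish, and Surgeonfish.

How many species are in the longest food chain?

One longest chain: Coralline Algae → Zooplankton → Triggerfish.
It has 3 species and 2 links.

3 species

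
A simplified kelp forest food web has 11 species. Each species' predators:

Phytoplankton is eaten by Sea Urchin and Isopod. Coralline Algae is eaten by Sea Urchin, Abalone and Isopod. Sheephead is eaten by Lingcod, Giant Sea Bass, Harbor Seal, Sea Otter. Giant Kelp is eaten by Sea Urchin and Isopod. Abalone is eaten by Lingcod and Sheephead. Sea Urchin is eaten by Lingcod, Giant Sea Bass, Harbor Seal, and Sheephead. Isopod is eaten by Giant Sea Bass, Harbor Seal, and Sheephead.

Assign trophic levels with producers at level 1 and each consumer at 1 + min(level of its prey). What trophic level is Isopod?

Giant Kelp is a producer → level 1.
Isopod eats Giant Kelp → level 2.

Trophic level 2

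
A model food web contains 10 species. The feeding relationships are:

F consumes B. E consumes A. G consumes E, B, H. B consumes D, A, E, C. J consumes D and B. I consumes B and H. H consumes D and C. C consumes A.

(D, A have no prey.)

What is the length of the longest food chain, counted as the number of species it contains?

One longest chain: A → C → B → J.
It has 4 species and 3 links.

4 species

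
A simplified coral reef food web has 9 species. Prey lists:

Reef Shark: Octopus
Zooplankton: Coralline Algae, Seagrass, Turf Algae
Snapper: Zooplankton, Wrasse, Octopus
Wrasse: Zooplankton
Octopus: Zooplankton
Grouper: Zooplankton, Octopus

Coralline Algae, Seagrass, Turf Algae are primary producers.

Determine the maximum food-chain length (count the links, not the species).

3 links

One longest chain: Coralline Algae → Zooplankton → Octopus → Grouper.
It has 4 species and 3 links.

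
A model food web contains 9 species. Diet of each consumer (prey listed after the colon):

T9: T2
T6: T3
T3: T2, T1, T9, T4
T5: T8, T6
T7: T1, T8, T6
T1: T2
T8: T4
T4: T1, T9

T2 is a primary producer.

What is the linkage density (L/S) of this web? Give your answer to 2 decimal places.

There are L = 15 links among S = 9 species.
L/S = 15/9 = 1.6667 ≈ 1.67.

L/S = 1.67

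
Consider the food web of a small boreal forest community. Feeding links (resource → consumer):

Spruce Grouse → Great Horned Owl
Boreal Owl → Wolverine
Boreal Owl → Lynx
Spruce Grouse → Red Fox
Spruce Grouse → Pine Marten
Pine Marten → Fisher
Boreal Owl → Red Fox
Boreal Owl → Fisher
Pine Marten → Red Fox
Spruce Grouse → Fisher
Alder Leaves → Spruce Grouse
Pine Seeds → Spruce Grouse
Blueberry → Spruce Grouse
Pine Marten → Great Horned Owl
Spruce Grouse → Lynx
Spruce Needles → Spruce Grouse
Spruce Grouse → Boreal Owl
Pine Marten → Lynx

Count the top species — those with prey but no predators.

5

Top species (has prey, but nothing eats it): Great Horned Owl, Fisher, Red Fox, Wolverine, Lynx.
Count: 5.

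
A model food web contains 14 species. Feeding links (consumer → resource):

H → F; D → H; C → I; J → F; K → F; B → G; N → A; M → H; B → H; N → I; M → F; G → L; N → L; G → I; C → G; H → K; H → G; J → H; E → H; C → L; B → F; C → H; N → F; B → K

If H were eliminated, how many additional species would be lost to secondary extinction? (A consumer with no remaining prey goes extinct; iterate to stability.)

Remove H.
Round 1: D (all prey gone), E (all prey gone) → extinct.
No further losses. Total secondary extinctions: 2.

2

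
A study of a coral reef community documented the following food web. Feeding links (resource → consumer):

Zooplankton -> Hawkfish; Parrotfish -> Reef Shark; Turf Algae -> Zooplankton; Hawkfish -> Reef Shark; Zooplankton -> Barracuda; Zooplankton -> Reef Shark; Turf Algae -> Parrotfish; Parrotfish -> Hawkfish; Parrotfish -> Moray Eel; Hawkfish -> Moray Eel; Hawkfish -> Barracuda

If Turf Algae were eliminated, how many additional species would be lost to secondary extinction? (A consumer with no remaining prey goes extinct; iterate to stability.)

6

Remove Turf Algae.
Round 1: Parrotfish (all prey gone), Zooplankton (all prey gone) → extinct.
Round 2: Hawkfish (all prey gone) → extinct.
Round 3: Moray Eel (all prey gone), Barracuda (all prey gone), Reef Shark (all prey gone) → extinct.
No further losses. Total secondary extinctions: 6.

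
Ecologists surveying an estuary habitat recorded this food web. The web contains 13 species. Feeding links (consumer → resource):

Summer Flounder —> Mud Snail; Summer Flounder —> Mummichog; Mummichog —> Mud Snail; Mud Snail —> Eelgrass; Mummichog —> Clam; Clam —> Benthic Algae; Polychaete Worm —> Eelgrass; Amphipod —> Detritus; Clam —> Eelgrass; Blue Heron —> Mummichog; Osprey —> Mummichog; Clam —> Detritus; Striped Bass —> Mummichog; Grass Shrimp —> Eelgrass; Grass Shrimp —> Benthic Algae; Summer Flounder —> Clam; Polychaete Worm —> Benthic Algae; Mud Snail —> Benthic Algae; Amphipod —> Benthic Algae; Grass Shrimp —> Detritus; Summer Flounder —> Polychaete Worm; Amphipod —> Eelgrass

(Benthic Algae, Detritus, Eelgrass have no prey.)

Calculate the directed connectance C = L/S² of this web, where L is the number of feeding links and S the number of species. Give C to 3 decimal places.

C = 0.130

The web has S = 13 species and L = 22 feeding links.
C = L / S² = 22 / 169 = 0.1302 ≈ 0.130.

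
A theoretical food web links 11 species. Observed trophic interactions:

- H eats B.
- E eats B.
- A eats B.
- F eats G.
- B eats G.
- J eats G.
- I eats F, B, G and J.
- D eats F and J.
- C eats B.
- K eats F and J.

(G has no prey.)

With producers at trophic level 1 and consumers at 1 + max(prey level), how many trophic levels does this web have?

3

Producers (level 1): G.
G → J → D gives D level 3.
No species has a prey at level 3, so no species reaches level 4.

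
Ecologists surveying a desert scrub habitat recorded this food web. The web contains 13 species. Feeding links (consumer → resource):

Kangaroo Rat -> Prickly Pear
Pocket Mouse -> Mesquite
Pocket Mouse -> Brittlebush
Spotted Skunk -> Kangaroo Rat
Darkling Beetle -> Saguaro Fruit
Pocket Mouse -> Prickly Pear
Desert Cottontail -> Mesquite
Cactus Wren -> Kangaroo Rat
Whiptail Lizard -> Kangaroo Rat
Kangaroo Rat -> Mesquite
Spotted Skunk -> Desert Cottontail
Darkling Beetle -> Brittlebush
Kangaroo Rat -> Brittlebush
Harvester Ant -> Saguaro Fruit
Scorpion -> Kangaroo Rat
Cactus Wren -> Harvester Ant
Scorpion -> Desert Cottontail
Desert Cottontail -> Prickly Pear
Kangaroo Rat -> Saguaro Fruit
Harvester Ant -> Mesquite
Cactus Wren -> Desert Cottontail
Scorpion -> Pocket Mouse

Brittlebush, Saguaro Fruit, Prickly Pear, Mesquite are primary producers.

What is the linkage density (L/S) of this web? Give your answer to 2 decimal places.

L/S = 1.69

There are L = 22 links among S = 13 species.
L/S = 22/13 = 1.6923 ≈ 1.69.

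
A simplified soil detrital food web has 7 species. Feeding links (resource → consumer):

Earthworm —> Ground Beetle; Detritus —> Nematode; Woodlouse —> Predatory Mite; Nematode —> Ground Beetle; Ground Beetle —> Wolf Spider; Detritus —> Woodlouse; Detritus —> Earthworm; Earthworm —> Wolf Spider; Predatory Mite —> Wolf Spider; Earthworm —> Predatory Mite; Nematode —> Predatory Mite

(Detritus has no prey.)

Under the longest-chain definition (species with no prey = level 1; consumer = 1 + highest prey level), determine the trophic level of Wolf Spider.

Detritus has no prey (basal) → level 1.
Earthworm eats Detritus → level 2.
Ground Beetle eats Earthworm (level 2); other prey at levels: Nematode 2 → level 3.
Wolf Spider eats Ground Beetle (level 3); other prey at levels: Earthworm 2, Predatory Mite 3 → level 4.

Trophic level 4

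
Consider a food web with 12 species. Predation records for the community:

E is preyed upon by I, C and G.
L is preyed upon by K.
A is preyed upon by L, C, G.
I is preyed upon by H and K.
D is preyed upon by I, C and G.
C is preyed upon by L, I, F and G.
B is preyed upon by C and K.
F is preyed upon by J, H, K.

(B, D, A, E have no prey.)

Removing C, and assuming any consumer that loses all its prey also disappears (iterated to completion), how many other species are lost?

2

Remove C.
Round 1: F (all prey gone) → extinct.
Round 2: J (all prey gone) → extinct.
No further losses. Total secondary extinctions: 2.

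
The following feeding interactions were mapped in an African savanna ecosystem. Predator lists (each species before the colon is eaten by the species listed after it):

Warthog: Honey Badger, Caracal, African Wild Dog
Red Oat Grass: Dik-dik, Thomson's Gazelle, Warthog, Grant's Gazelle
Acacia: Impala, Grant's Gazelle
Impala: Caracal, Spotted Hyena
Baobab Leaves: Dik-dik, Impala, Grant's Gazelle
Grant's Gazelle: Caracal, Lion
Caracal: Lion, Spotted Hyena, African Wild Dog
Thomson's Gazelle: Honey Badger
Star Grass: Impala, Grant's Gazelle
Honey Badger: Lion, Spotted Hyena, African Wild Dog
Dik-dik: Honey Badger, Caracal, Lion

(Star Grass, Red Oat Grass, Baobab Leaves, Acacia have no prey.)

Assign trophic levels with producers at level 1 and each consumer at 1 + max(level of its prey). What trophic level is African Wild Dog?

Trophic level 4

Red Oat Grass is a producer → level 1.
Dik-dik eats Red Oat Grass (level 1); other prey at levels: Baobab Leaves 1 → level 2.
Honey Badger eats Dik-dik (level 2); other prey at levels: Thomson's Gazelle 2, Warthog 2 → level 3.
African Wild Dog eats Honey Badger (level 3); other prey at levels: Warthog 2, Caracal 3 → level 4.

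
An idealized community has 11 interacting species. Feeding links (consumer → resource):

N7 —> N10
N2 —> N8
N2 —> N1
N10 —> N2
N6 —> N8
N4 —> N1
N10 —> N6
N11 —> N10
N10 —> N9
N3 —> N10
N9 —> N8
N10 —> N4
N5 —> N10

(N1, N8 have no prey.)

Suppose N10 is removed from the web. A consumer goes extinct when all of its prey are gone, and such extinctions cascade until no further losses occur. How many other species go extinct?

4

Remove N10.
Round 1: N11 (all prey gone), N3 (all prey gone), N5 (all prey gone), N7 (all prey gone) → extinct.
No further losses. Total secondary extinctions: 4.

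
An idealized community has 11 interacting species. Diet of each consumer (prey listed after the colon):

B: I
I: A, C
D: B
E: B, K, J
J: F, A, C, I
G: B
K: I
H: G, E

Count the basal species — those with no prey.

Basal species (no prey listed): F, A, C.
Count: 3.

3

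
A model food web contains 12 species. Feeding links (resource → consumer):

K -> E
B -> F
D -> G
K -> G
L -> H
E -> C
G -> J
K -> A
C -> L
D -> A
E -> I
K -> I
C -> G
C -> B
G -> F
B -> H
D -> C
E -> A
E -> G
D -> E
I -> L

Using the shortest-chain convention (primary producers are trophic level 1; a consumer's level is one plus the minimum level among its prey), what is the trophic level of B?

Trophic level 3

D is a producer → level 1.
C eats D → level 2.
B eats C → level 3.
No prey of B is below level 2, so 3 is the minimum.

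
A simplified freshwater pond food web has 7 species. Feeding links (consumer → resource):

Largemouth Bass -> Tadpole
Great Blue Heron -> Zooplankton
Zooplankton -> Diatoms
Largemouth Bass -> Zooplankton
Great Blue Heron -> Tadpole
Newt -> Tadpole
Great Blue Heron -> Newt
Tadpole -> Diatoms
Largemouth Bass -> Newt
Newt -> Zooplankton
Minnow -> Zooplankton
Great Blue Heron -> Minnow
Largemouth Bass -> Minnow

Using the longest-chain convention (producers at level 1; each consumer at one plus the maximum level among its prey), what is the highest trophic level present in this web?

Producers (level 1): Diatoms.
Diatoms → Tadpole → Newt → Great Blue Heron gives Great Blue Heron level 4.
No species has a prey at level 4, so no species reaches level 5.

4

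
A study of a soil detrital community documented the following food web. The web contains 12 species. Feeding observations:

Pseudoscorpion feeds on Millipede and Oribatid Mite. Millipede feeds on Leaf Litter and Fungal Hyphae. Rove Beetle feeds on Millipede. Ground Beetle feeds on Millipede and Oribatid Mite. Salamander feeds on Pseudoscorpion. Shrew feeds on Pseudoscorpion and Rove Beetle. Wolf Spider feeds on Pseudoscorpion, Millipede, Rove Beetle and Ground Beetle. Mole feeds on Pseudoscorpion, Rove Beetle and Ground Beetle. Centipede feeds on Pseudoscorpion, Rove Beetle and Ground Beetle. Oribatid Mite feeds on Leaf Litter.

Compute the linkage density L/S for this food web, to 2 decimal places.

L/S = 1.75

There are L = 21 links among S = 12 species.
L/S = 21/12 = 1.7500 ≈ 1.75.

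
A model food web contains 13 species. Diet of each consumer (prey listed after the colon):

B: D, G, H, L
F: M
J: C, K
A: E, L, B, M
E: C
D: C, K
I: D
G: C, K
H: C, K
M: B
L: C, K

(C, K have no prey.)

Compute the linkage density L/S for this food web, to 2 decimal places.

L/S = 1.69

There are L = 22 links among S = 13 species.
L/S = 22/13 = 1.6923 ≈ 1.69.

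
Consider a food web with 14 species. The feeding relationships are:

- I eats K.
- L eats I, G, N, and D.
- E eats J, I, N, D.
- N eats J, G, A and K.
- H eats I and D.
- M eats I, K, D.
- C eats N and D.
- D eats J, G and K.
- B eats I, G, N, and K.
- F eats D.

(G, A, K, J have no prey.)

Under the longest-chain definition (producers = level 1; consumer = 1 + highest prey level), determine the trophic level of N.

Trophic level 2

G is a producer → level 1.
N eats G (level 1); other prey at levels: A 1, K 1, J 1 → level 2.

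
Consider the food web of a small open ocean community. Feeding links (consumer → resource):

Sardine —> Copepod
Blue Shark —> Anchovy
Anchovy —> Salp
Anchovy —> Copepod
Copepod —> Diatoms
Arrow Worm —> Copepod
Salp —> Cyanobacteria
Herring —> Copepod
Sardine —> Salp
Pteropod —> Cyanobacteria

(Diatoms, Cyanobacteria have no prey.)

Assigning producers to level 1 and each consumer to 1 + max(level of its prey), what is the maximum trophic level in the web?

4

Producers (level 1): Diatoms, Cyanobacteria.
Cyanobacteria → Salp → Anchovy → Blue Shark gives Blue Shark level 4.
No species has a prey at level 4, so no species reaches level 5.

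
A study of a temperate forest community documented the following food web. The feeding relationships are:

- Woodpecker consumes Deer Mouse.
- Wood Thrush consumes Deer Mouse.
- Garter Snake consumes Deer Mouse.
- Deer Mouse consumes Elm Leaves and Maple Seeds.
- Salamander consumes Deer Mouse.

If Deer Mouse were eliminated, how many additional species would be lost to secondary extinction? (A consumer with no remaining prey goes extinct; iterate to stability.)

Remove Deer Mouse.
Round 1: Garter Snake (all prey gone), Wood Thrush (all prey gone), Woodpecker (all prey gone), Salamander (all prey gone) → extinct.
No further losses. Total secondary extinctions: 4.

4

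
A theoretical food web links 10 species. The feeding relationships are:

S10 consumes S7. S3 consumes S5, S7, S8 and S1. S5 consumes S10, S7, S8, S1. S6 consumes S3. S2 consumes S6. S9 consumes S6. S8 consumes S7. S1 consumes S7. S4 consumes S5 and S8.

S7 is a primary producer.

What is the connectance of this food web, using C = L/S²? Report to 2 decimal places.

C = 0.16

The web has S = 10 species and L = 16 feeding links.
C = L / S² = 16 / 100 = 0.1600 ≈ 0.16.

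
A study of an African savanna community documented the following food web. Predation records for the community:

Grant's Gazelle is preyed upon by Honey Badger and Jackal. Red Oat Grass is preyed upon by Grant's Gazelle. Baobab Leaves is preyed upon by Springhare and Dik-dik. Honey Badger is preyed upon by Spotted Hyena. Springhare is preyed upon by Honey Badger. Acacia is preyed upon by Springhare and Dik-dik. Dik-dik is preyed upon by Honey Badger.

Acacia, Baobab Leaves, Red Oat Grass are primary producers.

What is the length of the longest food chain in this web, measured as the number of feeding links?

One longest chain: Red Oat Grass → Grant's Gazelle → Honey Badger → Spotted Hyena.
It has 4 species and 3 links.

3 links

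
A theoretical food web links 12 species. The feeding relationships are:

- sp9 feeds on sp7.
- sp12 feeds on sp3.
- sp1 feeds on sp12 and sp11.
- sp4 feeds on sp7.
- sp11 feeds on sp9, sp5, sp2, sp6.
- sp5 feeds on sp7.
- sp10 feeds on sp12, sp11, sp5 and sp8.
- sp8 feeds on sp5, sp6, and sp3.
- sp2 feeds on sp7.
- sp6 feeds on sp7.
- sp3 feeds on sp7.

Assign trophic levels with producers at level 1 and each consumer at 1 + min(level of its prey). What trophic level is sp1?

sp7 is a producer → level 1.
sp9 eats sp7 → level 2.
sp11 eats sp9 → level 3.
sp1 eats sp11 → level 4.
No prey of sp1 is below level 3, so 4 is the minimum.

Trophic level 4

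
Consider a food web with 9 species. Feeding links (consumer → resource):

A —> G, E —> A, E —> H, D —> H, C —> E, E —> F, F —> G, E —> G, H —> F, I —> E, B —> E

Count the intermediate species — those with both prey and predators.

Intermediate species (has both prey and predators): F, A, H, E.
Count: 4.

4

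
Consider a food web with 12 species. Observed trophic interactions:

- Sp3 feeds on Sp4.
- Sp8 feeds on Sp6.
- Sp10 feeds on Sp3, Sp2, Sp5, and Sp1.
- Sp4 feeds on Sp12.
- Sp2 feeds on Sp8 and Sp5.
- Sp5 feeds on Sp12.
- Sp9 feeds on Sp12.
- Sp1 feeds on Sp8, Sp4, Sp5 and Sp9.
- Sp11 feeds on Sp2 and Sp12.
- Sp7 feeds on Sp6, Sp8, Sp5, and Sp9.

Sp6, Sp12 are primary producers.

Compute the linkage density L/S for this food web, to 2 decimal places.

L/S = 1.75

There are L = 21 links among S = 12 species.
L/S = 21/12 = 1.7500 ≈ 1.75.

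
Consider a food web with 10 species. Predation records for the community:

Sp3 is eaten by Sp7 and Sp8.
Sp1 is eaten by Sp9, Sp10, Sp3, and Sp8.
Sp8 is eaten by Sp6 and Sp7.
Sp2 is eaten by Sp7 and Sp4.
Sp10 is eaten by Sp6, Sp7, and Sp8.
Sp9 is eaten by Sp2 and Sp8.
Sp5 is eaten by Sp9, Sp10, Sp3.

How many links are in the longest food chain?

3 links

One longest chain: Sp1 → Sp9 → Sp2 → Sp4.
It has 4 species and 3 links.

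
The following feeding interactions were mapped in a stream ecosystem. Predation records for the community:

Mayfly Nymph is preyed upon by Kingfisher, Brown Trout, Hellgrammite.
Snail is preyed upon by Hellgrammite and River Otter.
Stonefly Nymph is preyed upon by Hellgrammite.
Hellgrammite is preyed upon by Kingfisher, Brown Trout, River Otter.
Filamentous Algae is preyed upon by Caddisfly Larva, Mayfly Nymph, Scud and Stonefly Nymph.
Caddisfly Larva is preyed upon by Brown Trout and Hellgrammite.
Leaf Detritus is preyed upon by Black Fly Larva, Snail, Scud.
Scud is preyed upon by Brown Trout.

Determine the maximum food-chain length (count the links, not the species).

3 links

One longest chain: Filamentous Algae → Mayfly Nymph → Hellgrammite → River Otter.
It has 4 species and 3 links.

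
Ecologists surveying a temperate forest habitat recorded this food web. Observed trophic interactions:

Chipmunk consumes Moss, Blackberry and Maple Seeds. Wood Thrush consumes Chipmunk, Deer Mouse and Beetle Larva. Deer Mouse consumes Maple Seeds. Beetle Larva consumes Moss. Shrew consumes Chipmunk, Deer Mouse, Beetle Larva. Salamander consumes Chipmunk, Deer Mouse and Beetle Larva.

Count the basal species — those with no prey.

3

Basal species (no prey listed): Maple Seeds, Moss, Blackberry.
Count: 3.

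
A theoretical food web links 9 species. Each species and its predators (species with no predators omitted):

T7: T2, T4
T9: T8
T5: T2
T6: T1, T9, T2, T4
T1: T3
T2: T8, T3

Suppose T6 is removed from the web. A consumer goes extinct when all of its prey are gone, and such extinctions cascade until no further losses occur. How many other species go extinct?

Remove T6.
Round 1: T1 (all prey gone), T9 (all prey gone) → extinct.
No further losses. Total secondary extinctions: 2.

2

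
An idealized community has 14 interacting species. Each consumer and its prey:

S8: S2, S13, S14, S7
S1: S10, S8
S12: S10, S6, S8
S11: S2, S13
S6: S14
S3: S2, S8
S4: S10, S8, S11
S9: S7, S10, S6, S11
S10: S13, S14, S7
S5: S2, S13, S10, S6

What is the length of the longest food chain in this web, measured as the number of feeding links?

One longest chain: S13 → S10 → S12.
It has 3 species and 2 links.

2 links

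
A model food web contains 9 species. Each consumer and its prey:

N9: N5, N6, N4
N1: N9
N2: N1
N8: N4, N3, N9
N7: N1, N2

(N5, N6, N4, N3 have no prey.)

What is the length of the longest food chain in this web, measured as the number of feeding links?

One longest chain: N5 → N9 → N1 → N2 → N7.
It has 5 species and 4 links.

4 links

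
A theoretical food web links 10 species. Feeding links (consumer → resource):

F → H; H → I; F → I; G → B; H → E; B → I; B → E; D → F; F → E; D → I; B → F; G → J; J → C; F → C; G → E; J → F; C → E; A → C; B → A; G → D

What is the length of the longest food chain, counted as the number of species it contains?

One longest chain: E → C → F → J → G.
It has 5 species and 4 links.

5 species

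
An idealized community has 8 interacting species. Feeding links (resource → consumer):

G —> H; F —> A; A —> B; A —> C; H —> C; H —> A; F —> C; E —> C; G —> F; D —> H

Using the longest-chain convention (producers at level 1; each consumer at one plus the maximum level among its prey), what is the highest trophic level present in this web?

4

Producers (level 1): G, E, D.
G → H → A → B gives B level 4.
No species has a prey at level 4, so no species reaches level 5.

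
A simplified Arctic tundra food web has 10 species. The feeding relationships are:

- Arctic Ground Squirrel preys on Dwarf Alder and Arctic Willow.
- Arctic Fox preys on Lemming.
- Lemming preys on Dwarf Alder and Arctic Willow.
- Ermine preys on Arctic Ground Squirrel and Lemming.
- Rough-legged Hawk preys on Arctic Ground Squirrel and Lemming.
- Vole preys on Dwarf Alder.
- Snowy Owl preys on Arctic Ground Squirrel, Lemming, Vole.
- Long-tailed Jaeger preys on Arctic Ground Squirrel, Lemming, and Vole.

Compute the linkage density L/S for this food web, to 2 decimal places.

L/S = 1.60

There are L = 16 links among S = 10 species.
L/S = 16/10 = 1.6000 ≈ 1.60.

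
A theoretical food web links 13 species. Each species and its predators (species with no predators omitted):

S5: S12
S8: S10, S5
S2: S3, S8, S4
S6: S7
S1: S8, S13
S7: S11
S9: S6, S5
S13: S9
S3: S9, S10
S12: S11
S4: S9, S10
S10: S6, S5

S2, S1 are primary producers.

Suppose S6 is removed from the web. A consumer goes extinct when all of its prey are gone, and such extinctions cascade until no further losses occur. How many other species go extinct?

Remove S6.
Round 1: S7 (all prey gone) → extinct.
No further losses. Total secondary extinctions: 1.

1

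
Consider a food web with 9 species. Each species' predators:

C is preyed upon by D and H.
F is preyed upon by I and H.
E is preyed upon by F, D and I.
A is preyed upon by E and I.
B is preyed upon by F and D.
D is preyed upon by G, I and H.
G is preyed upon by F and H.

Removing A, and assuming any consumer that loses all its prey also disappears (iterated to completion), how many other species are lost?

1

Remove A.
Round 1: E (all prey gone) → extinct.
No further losses. Total secondary extinctions: 1.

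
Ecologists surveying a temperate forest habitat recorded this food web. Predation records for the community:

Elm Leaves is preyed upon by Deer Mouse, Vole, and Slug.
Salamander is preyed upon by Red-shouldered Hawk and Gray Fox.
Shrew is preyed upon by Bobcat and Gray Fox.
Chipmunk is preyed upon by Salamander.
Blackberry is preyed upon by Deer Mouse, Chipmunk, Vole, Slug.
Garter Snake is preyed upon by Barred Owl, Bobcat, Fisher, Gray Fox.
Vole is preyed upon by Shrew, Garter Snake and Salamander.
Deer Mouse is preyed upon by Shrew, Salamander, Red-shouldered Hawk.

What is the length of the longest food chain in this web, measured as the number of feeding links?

3 links

One longest chain: Elm Leaves → Vole → Garter Snake → Fisher.
It has 4 species and 3 links.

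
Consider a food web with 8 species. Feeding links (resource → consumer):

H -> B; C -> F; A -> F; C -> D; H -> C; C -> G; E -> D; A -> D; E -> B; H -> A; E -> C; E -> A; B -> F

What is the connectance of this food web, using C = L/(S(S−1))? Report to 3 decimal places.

C = 0.232

The web has S = 8 species and L = 13 feeding links.
C = L / (S(S−1)) = 13 / 56 = 0.2321 ≈ 0.232.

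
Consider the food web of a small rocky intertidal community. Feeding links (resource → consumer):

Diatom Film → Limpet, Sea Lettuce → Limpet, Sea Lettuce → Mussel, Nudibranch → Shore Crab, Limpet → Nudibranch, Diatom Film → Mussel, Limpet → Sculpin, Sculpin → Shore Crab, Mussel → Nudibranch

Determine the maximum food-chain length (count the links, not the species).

3 links

One longest chain: Sea Lettuce → Limpet → Sculpin → Shore Crab.
It has 4 species and 3 links.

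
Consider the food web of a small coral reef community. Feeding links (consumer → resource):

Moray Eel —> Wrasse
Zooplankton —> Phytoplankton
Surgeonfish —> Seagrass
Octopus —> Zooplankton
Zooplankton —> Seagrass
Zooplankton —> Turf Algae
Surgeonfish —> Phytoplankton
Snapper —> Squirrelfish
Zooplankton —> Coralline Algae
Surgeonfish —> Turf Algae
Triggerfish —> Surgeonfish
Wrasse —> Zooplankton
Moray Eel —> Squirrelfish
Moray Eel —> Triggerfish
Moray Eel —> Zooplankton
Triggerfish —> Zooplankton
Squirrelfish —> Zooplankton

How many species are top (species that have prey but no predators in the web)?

Top species (has prey, but nothing eats it): Octopus, Moray Eel, Snapper.
Count: 3.

3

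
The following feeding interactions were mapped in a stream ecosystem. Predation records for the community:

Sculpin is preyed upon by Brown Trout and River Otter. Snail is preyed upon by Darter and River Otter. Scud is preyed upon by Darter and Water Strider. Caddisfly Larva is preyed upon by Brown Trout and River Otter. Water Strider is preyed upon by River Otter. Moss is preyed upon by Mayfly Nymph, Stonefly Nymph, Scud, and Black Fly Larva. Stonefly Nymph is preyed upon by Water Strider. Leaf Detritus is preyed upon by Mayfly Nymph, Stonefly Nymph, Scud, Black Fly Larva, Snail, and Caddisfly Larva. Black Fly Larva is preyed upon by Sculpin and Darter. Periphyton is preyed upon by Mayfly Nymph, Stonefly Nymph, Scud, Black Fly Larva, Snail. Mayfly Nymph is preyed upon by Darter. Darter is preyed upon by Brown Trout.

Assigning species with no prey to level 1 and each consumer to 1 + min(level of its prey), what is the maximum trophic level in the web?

Basal resources (level 1): Periphyton, Moss, Leaf Detritus.
Following each consumer down to its lowest-level prey: Periphyton → Black Fly Larva → Sculpin (levels 1 through 3).
All prey of Sculpin (Black Fly Larva 2) are at level 2 or above, so Sculpin is at level 1 + 2 = 3.
Every consumer has at least one prey at level 2 or below, so none exceeds level 3.

3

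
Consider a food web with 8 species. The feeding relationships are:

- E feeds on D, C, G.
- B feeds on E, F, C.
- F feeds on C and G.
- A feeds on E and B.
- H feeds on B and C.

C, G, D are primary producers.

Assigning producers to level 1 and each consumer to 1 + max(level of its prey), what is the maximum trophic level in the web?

4

Producers (level 1): C, G, D.
C → F → B → H gives H level 4.
No species has a prey at level 4, so no species reaches level 5.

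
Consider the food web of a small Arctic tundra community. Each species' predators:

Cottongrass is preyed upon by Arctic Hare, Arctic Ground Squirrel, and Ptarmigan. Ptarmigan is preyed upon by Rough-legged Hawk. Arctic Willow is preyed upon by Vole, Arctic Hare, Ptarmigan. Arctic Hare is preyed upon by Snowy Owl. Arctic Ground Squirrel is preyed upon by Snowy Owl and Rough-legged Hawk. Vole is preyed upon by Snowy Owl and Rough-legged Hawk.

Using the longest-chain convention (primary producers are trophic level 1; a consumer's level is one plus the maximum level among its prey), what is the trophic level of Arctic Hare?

Arctic Willow is a producer → level 1.
Arctic Hare eats Arctic Willow (level 1); other prey at levels: Cottongrass 1 → level 2.

Trophic level 2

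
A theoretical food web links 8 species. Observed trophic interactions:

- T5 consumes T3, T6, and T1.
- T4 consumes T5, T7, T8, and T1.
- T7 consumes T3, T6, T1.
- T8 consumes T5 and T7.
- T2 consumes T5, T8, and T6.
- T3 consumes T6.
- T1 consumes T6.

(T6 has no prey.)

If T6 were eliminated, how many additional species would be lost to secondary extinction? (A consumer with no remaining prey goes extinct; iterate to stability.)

7

Remove T6.
Round 1: T1 (all prey gone), T3 (all prey gone) → extinct.
Round 2: T5 (all prey gone), T7 (all prey gone) → extinct.
Round 3: T8 (all prey gone) → extinct.
Round 4: T2 (all prey gone), T4 (all prey gone) → extinct.
No further losses. Total secondary extinctions: 7.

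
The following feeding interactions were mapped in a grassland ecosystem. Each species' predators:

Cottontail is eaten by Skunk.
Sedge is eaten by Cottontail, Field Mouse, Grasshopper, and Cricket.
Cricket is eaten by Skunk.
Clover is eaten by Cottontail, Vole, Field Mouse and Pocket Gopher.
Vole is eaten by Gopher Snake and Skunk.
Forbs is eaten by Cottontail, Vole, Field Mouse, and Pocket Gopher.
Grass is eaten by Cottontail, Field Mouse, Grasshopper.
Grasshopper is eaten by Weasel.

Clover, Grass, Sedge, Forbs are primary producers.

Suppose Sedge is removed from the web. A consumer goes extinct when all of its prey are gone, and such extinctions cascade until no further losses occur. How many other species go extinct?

Remove Sedge.
Round 1: Cricket (all prey gone) → extinct.
No further losses. Total secondary extinctions: 1.

1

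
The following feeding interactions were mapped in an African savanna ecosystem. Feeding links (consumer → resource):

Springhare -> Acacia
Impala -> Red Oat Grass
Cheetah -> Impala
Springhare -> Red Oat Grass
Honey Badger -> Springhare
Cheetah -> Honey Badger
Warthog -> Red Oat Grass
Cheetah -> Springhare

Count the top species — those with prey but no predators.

2

Top species (has prey, but nothing eats it): Warthog, Cheetah.
Count: 2.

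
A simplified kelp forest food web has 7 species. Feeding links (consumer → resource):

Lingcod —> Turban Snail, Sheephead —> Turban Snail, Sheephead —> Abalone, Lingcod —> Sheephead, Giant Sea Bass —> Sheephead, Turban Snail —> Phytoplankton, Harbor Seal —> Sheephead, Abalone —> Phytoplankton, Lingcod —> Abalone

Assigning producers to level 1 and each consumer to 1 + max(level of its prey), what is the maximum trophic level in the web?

Producers (level 1): Phytoplankton.
Phytoplankton → Abalone → Sheephead → Lingcod gives Lingcod level 4.
No species has a prey at level 4, so no species reaches level 5.

4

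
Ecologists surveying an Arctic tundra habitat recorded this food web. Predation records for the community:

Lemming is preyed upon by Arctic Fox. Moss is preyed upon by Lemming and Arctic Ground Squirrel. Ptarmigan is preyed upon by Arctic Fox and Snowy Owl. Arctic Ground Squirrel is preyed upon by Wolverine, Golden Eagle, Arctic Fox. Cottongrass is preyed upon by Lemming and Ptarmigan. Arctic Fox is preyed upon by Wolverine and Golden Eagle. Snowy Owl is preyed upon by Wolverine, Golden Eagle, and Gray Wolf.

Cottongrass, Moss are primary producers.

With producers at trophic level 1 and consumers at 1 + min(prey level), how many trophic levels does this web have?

Producers (level 1): Cottongrass, Moss.
Following each consumer down to its lowest-level prey: Cottongrass → Ptarmigan → Snowy Owl → Gray Wolf (levels 1 through 4).
All prey of Gray Wolf (Snowy Owl 3) are at level 3 or above, so Gray Wolf is at level 1 + 3 = 4.
Every consumer has at least one prey at level 3 or below, so none exceeds level 4.

4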